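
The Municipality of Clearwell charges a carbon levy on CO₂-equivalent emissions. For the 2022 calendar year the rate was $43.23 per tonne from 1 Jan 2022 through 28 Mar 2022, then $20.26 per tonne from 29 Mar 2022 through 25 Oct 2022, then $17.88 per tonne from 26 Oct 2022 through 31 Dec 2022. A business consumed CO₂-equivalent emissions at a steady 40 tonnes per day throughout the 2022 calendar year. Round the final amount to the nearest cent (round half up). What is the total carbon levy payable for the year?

1 Jan – 28 Mar 2022: 87 days × 40 tonnes/day = 3,480 tonnes at $43.23/tonne → $150,440.40
29 Mar – 25 Oct 2022: 211 days × 40 tonnes/day = 8,440 tonnes at $20.26/tonne → $170,994.40
26 Oct – 31 Dec 2022: 67 days × 40 tonnes/day = 2,680 tonnes at $17.88/tonne → $47,918.40

$369,353.20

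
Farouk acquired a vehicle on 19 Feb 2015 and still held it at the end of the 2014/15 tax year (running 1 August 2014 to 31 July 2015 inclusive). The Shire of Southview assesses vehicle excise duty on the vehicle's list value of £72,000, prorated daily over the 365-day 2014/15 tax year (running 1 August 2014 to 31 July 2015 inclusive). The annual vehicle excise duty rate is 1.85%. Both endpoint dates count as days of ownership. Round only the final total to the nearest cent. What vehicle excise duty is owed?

£594.84

Days held (19 Feb – 31 Jul 2015): 163 out of 365
Tax = £72,000 × 1.85% × 163/365 = £594.8384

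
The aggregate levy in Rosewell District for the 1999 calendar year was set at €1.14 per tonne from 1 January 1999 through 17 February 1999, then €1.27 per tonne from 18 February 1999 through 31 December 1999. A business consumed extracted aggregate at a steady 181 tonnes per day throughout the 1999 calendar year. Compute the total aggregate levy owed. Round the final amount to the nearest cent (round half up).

€82,773.11

1 January – 17 February 1999: 48 days × 181 tonnes/day = 8,688 tonnes at €1.14/tonne → €9,904.32
18 February – 31 December 1999: 317 days × 181 tonnes/day = 57,377 tonnes at €1.27/tonne → €72,868.79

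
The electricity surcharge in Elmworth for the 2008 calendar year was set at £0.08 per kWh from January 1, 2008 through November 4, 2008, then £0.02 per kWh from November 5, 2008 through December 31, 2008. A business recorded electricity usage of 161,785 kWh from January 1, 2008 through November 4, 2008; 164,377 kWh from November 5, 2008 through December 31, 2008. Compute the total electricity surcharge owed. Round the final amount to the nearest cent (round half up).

January 1 – November 4, 2008: 161,785 kWh at £0.08/kWh → £12,942.80
November 5 – December 31, 2008: 164,377 kWh at £0.02/kWh → £3,287.54

£16,230.34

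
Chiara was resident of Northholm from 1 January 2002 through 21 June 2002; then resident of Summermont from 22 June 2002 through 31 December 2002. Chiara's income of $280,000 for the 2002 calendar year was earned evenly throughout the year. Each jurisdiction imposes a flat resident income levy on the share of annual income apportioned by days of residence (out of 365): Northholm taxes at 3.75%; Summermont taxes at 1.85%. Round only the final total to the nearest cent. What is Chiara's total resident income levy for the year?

Northholm, 1 January – 21 June 2002: 172 days → $280,000 × 3.75% × 172/365 = $4,947.9452
Summermont, 22 June – 31 December 2002: 193 days → $280,000 × 1.85% × 193/365 = $2,739.0137
Total = $7,686.9589

$7,686.96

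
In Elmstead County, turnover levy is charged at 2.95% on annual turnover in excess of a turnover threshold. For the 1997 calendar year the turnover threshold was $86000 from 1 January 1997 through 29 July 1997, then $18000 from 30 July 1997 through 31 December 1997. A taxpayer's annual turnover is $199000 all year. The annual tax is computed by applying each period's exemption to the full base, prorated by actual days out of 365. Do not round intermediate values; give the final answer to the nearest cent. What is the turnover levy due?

1 January – 29 July 1997: 210 days, exemption $86000 → ($199000 − $86000) × 2.95% × 210/365 = $1917.9041
30 July – 31 December 1997: 155 days, exemption $18000 → ($199000 − $18000) × 2.95% × 155/365 = $2267.4589
Total = $4185.3630

$4185.36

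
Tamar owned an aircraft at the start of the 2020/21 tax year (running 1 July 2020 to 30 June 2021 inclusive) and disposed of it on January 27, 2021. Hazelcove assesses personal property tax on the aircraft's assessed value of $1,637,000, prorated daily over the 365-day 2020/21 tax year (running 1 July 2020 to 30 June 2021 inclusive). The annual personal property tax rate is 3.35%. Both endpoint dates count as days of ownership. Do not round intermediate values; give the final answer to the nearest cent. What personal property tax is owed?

Days held (July 1, 2020 – January 27, 2021): 211 out of 365
Tax = $1,637,000 × 3.35% × 211/365 = $31,701.7384

$31,701.74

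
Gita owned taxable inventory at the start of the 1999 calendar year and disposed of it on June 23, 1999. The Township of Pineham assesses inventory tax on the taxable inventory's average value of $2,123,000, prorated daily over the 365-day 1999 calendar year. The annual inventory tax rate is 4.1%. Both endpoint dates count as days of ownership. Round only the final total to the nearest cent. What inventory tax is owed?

Days held (January 1 – June 23, 1999): 174 out of 365
Tax = $2,123,000 × 4.1% × 174/365 = $41,494.4712

$41,494.47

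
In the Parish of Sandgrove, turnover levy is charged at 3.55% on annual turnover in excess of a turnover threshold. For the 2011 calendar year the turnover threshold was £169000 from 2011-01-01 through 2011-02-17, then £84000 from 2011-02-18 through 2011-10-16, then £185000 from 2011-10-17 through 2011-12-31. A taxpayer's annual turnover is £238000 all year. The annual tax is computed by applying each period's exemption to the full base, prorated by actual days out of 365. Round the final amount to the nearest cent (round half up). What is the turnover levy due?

£4323.61

2011-01-01 to 2011-02-17: 48 days, exemption £169000 → (£238000 − £169000) × 3.55% × 48/365 = £322.1260
2011-02-18 to 2011-10-16: 241 days, exemption £84000 → (£238000 − £84000) × 3.55% × 241/365 = £3609.7178
2011-10-17 to 2011-12-31: 76 days, exemption £185000 → (£238000 − £185000) × 3.55% × 76/365 = £391.7644
Total = £4323.6082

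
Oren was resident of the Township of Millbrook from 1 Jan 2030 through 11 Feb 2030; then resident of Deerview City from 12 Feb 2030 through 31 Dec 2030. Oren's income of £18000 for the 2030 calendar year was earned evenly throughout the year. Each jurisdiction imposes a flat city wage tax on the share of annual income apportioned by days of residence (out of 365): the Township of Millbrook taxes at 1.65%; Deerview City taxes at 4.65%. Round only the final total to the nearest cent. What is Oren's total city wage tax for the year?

The Township of Millbrook, 1 Jan – 11 Feb 2030: 42 days → £18000 × 1.65% × 42/365 = £34.1753
Deerview City, 12 Feb – 31 Dec 2030: 323 days → £18000 × 4.65% × 323/365 = £740.6877
Total = £774.8630

£774.86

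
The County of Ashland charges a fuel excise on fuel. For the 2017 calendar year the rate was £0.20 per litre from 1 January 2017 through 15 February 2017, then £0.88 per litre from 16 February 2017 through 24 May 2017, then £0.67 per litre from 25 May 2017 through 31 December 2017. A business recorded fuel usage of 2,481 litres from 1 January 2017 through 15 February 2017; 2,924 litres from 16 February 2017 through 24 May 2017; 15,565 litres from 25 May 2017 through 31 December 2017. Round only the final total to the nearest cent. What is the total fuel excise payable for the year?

1 January – 15 February 2017: 2,481 litres at £0.20/litre → £496.20
16 February – 24 May 2017: 2,924 litres at £0.88/litre → £2,573.12
25 May – 31 December 2017: 15,565 litres at £0.67/litre → £10,428.55

£13,497.87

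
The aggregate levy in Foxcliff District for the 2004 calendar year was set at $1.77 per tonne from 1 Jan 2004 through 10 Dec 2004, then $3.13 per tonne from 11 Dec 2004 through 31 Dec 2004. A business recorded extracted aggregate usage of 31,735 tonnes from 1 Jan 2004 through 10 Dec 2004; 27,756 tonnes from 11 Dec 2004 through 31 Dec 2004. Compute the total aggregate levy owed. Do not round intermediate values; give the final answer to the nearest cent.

$143047.23

1 Jan – 10 Dec 2004: 31,735 tonnes at $1.77/tonne → $56170.95
11 Dec – 31 Dec 2004: 27,756 tonnes at $3.13/tonne → $86876.28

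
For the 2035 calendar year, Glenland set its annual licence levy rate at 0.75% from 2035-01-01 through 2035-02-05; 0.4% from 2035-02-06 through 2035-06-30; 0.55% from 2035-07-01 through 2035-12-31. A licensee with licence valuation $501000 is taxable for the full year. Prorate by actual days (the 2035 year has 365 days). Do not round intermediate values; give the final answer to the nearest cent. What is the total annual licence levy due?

2035-01-01 to 2035-02-05: 36 days at 0.75% → $501000 × 0.75% × 36/365 = $370.6027
2035-02-06 to 2035-06-30: 145 days at 0.4% → $501000 × 0.4% × 145/365 = $796.1096
2035-07-01 to 2035-12-31: 184 days at 0.55% → $501000 × 0.55% × 184/365 = $1389.0740
Total = $2555.7863

$2555.79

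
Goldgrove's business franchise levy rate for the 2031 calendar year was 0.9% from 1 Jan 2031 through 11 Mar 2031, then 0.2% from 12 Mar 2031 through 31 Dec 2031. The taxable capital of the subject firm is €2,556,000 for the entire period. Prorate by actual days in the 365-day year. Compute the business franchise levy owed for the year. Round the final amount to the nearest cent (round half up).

€8,543.34

1 Jan – 11 Mar 2031: 70 days at 0.9% → €2,556,000 × 0.9% × 70/365 = €4,411.7260
12 Mar – 31 Dec 2031: 295 days at 0.2% → €2,556,000 × 0.2% × 295/365 = €4,131.6164
Total = €8,543.3425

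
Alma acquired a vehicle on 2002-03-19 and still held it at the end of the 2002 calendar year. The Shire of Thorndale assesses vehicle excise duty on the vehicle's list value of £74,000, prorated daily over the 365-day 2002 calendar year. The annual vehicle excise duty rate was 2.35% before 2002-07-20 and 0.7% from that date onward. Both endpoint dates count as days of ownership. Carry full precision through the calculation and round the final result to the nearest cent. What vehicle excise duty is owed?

£820.18

2002-03-19 to 2002-07-19: 123 days at 2.35% → £74,000 × 2.35% × 123/365 = £586.0192
2002-07-20 to 2002-12-31: 165 days at 0.7% → £74,000 × 0.7% × 165/365 = £234.1644
Total = £820.1836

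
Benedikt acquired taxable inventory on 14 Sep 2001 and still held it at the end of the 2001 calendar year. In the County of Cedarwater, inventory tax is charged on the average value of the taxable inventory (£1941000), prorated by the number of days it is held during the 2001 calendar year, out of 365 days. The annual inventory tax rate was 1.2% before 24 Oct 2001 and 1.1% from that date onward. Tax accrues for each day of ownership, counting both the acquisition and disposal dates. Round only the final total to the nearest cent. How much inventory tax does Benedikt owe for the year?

14 Sep – 23 Oct 2001: 40 days at 1.2% → £1941000 × 1.2% × 40/365 = £2552.5479
24 Oct – 31 Dec 2001: 69 days at 1.1% → £1941000 × 1.1% × 69/365 = £4036.2164
Total = £6588.7644

£6588.76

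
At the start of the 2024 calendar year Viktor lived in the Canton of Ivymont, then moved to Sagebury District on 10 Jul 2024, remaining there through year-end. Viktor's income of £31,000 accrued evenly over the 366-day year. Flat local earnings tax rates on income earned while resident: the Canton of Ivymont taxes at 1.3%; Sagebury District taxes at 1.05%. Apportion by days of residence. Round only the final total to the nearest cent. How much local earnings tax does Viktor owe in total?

The Canton of Ivymont, 1 Jan – 9 Jul 2024: 191 days → £31,000 × 1.3% × 191/366 = £210.3087
Sagebury District, 10 Jul – 31 Dec 2024: 175 days → £31,000 × 1.05% × 175/366 = £155.6352
Total = £365.9440

£365.94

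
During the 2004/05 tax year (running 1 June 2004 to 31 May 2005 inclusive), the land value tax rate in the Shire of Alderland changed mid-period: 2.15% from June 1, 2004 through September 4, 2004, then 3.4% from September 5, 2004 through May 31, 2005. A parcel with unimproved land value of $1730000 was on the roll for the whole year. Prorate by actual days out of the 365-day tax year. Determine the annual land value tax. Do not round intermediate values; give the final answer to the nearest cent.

$53132.33

June 1 – September 4, 2004: 96 days at 2.15% → $1730000 × 2.15% × 96/365 = $9782.7945
September 5, 2004 – May 31, 2005: 269 days at 3.4% → $1730000 × 3.4% × 269/365 = $43349.5342
Total = $53132.3288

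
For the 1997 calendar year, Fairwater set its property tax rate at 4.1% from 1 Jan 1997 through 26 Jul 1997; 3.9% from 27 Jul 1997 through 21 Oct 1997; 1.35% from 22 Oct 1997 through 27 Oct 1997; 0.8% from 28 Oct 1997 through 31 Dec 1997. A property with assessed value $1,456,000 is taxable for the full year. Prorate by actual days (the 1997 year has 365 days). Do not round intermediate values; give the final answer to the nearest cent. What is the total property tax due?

1 Jan – 26 Jul 1997: 207 days at 4.1% → $1,456,000 × 4.1% × 207/365 = $33,854.9918
27 Jul – 21 Oct 1997: 87 days at 3.9% → $1,456,000 × 3.9% × 87/365 = $13,534.8164
22 Oct – 27 Oct 1997: 6 days at 1.35% → $1,456,000 × 1.35% × 6/365 = $323.1123
28 Oct – 31 Dec 1997: 65 days at 0.8% → $1,456,000 × 0.8% × 65/365 = $2,074.3014
Total = $49,787.2219

$49,787.22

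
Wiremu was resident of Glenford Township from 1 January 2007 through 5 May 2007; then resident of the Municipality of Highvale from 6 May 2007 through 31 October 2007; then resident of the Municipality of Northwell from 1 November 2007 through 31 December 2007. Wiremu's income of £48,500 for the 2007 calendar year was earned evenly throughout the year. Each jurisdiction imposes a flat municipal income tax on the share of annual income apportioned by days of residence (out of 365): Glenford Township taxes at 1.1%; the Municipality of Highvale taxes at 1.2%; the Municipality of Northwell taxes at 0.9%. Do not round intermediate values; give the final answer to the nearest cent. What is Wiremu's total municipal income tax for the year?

Glenford Township, 1 January – 5 May 2007: 125 days → £48,500 × 1.1% × 125/365 = £182.7055
The Municipality of Highvale, 6 May – 31 October 2007: 179 days → £48,500 × 1.2% × 179/365 = £285.4192
The Municipality of Northwell, 1 November – 31 December 2007: 61 days → £48,500 × 0.9% × 61/365 = £72.9493
Total = £541.0740

£541.07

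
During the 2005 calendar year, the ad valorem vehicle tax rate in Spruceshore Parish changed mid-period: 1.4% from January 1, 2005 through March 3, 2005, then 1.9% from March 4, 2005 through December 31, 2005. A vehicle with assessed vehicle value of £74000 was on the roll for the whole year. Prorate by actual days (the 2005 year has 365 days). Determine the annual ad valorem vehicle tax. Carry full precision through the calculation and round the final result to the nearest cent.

January 1 – March 3, 2005: 62 days at 1.4% → £74000 × 1.4% × 62/365 = £175.9781
March 4 – December 31, 2005: 303 days at 1.9% → £74000 × 1.9% × 303/365 = £1167.1726
Total = £1343.1507

£1343.15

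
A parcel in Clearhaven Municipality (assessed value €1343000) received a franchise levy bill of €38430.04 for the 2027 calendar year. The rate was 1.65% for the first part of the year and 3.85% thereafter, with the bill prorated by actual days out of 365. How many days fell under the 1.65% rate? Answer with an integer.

Let d = days at the first rate; then 365 − d days at the second rate.
€1343000 × [1.65%·d + 3.85%·(365−d)] / 365 = €38430.04
Solving gives d = 164, so the new rate took effect on June 14, 2027.

164 days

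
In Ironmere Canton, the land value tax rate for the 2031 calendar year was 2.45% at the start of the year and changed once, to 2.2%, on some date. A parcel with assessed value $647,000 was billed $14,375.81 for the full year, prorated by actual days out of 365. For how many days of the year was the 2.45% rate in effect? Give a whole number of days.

Let d = days at the first rate; then 365 − d days at the second rate.
$647,000 × [2.45%·d + 2.2%·(365−d)] / 365 = $14,375.81
Solving gives d = 32, so the new rate took effect on 2 Feb 2031.

32 days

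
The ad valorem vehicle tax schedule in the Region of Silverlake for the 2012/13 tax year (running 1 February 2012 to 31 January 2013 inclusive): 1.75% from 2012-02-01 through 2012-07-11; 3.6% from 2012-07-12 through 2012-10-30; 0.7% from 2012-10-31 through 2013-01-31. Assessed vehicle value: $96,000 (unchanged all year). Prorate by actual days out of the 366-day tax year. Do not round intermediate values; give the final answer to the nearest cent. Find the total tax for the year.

$1,962.49

2012-02-01 to 2012-07-11: 162 days at 1.75% → $96,000 × 1.75% × 162/366 = $743.6066
2012-07-12 to 2012-10-30: 111 days at 3.6% → $96,000 × 3.6% × 111/366 = $1,048.1311
2012-10-31 to 2013-01-31: 93 days at 0.7% → $96,000 × 0.7% × 93/366 = $170.7541
Total = $1,962.4918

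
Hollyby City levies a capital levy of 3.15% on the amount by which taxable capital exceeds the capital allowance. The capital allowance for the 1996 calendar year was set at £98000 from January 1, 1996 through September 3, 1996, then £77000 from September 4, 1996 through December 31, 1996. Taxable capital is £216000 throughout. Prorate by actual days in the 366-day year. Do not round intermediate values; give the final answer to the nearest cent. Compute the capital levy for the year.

January 1 – September 3, 1996: 247 days, exemption £98000 → (£216000 − £98000) × 3.15% × 247/366 = £2508.4672
September 4 – December 31, 1996: 119 days, exemption £77000 → (£216000 − £77000) × 3.15% × 119/366 = £1423.6107
Total = £3932.0779

£3932.08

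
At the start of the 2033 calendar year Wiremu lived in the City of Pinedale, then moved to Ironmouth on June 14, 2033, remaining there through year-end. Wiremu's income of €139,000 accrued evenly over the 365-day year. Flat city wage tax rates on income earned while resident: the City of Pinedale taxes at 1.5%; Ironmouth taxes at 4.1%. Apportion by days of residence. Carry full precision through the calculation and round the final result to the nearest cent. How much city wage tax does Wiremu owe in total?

The City of Pinedale, January 1 – June 13, 2033: 164 days → €139,000 × 1.5% × 164/365 = €936.8219
Ironmouth, June 14 – December 31, 2033: 201 days → €139,000 × 4.1% × 201/365 = €3,138.3534
Total = €4,075.1753

€4,075.18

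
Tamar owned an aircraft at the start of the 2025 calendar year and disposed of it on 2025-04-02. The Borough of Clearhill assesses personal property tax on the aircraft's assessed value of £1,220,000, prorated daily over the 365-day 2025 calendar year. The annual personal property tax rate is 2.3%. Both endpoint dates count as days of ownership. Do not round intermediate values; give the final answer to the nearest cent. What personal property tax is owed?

£7,072.66

Days held (2025-01-01 to 2025-04-02): 92 out of 365
Tax = £1,220,000 × 2.3% × 92/365 = £7,072.6575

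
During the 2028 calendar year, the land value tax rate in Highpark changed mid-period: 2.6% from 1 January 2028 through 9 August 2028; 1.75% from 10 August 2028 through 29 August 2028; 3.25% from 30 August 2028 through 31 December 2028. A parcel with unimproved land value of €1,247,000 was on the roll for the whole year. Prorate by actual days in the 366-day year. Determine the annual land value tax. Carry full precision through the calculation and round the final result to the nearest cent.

€34,588.92

1 January – 9 August 2028: 222 days at 2.6% → €1,247,000 × 2.6% × 222/366 = €19,665.8033
10 August – 29 August 2028: 20 days at 1.75% → €1,247,000 × 1.75% × 20/366 = €1,192.4863
30 August – 31 December 2028: 124 days at 3.25% → €1,247,000 × 3.25% × 124/366 = €13,730.6284
Total = €34,588.9180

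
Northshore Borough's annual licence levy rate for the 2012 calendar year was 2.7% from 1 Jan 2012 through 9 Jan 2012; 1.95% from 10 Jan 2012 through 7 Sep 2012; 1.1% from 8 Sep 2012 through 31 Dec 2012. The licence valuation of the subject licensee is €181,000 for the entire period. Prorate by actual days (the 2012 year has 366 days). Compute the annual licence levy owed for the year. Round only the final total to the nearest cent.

€3,079.47

1 Jan – 9 Jan 2012: 9 days at 2.7% → €181,000 × 2.7% × 9/366 = €120.1721
10 Jan – 7 Sep 2012: 242 days at 1.95% → €181,000 × 1.95% × 242/366 = €2,333.7131
8 Sep – 31 Dec 2012: 115 days at 1.1% → €181,000 × 1.1% × 115/366 = €625.5874
Total = €3,079.4727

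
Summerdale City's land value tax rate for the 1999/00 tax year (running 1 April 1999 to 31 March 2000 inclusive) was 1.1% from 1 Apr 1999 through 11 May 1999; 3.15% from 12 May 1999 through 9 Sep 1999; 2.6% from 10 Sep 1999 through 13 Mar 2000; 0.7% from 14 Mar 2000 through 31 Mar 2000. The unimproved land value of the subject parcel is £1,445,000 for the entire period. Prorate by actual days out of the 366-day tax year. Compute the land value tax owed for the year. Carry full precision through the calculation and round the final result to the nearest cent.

1 Apr – 11 May 1999: 41 days at 1.1% → £1,445,000 × 1.1% × 41/366 = £1,780.5874
12 May – 9 Sep 1999: 121 days at 3.15% → £1,445,000 × 3.15% × 121/366 = £15,048.1352
10 Sep 1999 – 13 Mar 2000: 186 days at 2.6% → £1,445,000 × 2.6% × 186/366 = £19,092.9508
14 Mar – 31 Mar 2000: 18 days at 0.7% → £1,445,000 × 0.7% × 18/366 = £497.4590
Total = £36,419.1325

£36,419.13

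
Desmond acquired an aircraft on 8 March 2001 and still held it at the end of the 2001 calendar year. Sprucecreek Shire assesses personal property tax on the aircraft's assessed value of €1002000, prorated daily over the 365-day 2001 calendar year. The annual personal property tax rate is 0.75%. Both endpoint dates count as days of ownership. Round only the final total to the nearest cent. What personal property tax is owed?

Days held (8 March – 31 December 2001): 299 out of 365
Tax = €1002000 × 0.75% × 299/365 = €6156.1233

€6156.12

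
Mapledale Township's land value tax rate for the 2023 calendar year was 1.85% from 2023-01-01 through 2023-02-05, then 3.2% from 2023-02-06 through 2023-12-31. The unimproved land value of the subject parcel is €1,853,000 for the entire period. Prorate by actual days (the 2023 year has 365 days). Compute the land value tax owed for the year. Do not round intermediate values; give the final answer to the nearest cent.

2023-01-01 to 2023-02-05: 36 days at 1.85% → €1,853,000 × 1.85% × 36/365 = €3,381.0904
2023-02-06 to 2023-12-31: 329 days at 3.2% → €1,853,000 × 3.2% × 329/365 = €53,447.6274
Total = €56,828.7178

€56,828.72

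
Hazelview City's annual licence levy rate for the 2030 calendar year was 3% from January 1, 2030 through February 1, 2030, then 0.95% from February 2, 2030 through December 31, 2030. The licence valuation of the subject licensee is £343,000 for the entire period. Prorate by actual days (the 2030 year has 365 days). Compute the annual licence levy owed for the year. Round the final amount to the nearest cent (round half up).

£3,874.96

January 1 – February 1, 2030: 32 days at 3% → £343,000 × 3% × 32/365 = £902.1370
February 2 – December 31, 2030: 333 days at 0.95% → £343,000 × 0.95% × 333/365 = £2,972.8233
Total = £3,874.9603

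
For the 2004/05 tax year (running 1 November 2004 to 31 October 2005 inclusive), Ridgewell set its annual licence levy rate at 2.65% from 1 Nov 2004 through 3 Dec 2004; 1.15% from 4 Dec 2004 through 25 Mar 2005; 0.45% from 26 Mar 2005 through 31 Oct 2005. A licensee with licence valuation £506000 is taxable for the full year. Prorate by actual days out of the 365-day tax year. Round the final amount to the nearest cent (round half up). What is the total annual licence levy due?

£4370.32

1 Nov – 3 Dec 2004: 33 days at 2.65% → £506000 × 2.65% × 33/365 = £1212.3205
4 Dec 2004 – 25 Mar 2005: 112 days at 1.15% → £506000 × 1.15% × 112/365 = £1785.5562
26 Mar – 31 Oct 2005: 220 days at 0.45% → £506000 × 0.45% × 220/365 = £1372.4384
Total = £4370.3151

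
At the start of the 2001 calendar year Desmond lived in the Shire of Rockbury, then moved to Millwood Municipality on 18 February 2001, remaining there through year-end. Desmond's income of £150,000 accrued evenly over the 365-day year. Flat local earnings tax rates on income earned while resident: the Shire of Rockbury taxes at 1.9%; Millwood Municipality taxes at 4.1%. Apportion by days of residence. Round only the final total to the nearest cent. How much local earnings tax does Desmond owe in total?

£5,716.03

The Shire of Rockbury, 1 January – 17 February 2001: 48 days → £150,000 × 1.9% × 48/365 = £374.7945
Millwood Municipality, 18 February – 31 December 2001: 317 days → £150,000 × 4.1% × 317/365 = £5,341.2329
Total = £5,716.0274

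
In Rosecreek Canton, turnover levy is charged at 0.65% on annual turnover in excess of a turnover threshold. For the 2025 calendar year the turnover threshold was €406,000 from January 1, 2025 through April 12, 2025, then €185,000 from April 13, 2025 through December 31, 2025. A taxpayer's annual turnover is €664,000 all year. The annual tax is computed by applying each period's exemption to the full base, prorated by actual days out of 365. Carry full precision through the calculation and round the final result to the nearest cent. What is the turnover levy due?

€2,712.07

January 1 – April 12, 2025: 102 days, exemption €406,000 → (€664,000 − €406,000) × 0.65% × 102/365 = €468.6411
April 13 – December 31, 2025: 263 days, exemption €185,000 → (€664,000 − €185,000) × 0.65% × 263/365 = €2,243.4260
Total = €2,712.0671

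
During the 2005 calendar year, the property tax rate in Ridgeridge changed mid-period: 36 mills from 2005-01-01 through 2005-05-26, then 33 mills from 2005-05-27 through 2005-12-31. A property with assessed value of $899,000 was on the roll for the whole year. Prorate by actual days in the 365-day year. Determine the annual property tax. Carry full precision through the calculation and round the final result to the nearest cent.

$30,745.80

2005-01-01 to 2005-05-26: 146 days at 36 mills → $899,000 × 3.6% × 146/365 = $12,945.6000
2005-05-27 to 2005-12-31: 219 days at 33 mills → $899,000 × 3.3% × 219/365 = $17,800.2000
Total = $30,745.8000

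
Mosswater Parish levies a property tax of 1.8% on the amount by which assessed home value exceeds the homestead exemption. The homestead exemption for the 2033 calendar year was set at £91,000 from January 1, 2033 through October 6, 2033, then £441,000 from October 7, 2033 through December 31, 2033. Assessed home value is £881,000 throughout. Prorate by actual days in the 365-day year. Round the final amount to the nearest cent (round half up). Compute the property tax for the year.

£12,735.62

January 1 – October 6, 2033: 279 days, exemption £91,000 → (£881,000 − £91,000) × 1.8% × 279/365 = £10,869.5342
October 7 – December 31, 2033: 86 days, exemption £441,000 → (£881,000 − £441,000) × 1.8% × 86/365 = £1,866.0822
Total = £12,735.6164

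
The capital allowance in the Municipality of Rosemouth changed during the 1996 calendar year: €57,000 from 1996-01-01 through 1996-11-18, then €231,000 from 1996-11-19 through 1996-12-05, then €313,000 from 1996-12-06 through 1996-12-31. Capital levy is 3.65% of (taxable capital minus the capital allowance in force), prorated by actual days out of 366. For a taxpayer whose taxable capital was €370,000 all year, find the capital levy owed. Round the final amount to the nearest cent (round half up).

€10,465.73

1996-01-01 to 1996-11-18: 323 days, exemption €57,000 → (€370,000 − €57,000) × 3.65% × 323/366 = €10,082.2773
1996-11-19 to 1996-12-05: 17 days, exemption €231,000 → (€370,000 − €231,000) × 3.65% × 17/366 = €235.6544
1996-12-06 to 1996-12-31: 26 days, exemption €313,000 → (€370,000 − €313,000) × 3.65% × 26/366 = €147.7951
Total = €10,465.7268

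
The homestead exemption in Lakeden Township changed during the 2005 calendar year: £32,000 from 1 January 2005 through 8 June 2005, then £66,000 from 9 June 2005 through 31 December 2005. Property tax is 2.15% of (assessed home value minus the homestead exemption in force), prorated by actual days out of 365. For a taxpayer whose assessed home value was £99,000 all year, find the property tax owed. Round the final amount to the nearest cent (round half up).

£1,027.94

1 January – 8 June 2005: 159 days, exemption £32,000 → (£99,000 − £32,000) × 2.15% × 159/365 = £627.5055
9 June – 31 December 2005: 206 days, exemption £66,000 → (£99,000 − £66,000) × 2.15% × 206/365 = £400.4301
Total = £1,027.9356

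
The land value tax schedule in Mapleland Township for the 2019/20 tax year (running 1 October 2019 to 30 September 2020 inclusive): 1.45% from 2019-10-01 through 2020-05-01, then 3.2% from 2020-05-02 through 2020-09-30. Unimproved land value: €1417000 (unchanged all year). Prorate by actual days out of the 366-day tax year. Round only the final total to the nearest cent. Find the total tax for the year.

2019-10-01 to 2020-05-01: 214 days at 1.45% → €1417000 × 1.45% × 214/366 = €12013.5273
2020-05-02 to 2020-09-30: 152 days at 3.2% → €1417000 × 3.2% × 152/366 = €18831.3880
Total = €30844.9153

€30844.92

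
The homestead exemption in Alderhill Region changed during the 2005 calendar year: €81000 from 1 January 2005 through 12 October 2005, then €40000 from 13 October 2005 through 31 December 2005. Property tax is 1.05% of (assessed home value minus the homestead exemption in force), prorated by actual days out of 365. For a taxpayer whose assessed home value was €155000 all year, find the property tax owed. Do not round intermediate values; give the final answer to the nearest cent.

1 January – 12 October 2005: 285 days, exemption €81000 → (€155000 − €81000) × 1.05% × 285/365 = €606.6986
13 October – 31 December 2005: 80 days, exemption €40000 → (€155000 − €40000) × 1.05% × 80/365 = €264.6575
Total = €871.3562

€871.36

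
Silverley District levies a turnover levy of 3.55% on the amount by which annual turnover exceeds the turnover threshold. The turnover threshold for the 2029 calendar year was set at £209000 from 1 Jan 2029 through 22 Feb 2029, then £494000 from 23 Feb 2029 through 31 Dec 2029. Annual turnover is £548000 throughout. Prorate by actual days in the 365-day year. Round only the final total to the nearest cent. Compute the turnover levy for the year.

£3386.12

1 Jan – 22 Feb 2029: 53 days, exemption £209000 → (£548000 − £209000) × 3.55% × 53/365 = £1747.4753
23 Feb – 31 Dec 2029: 312 days, exemption £494000 → (£548000 − £494000) × 3.55% × 312/365 = £1638.6411
Total = £3386.1164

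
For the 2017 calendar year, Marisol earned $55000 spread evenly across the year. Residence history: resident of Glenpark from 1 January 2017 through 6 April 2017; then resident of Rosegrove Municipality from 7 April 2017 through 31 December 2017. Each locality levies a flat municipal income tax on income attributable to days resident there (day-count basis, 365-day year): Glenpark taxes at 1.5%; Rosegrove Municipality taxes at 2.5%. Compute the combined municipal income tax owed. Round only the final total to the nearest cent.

$1230.34

Glenpark, 1 January – 6 April 2017: 96 days → $55000 × 1.5% × 96/365 = $216.9863
Rosegrove Municipality, 7 April – 31 December 2017: 269 days → $55000 × 2.5% × 269/365 = $1013.3562
Total = $1230.3425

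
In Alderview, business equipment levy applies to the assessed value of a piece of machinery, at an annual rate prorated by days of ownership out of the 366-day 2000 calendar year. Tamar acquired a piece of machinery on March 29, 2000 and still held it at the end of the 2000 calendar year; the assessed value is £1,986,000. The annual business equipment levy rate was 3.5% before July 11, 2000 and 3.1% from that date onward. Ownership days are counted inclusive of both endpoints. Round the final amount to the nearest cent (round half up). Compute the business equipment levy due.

£49,020.56

March 29 – July 10, 2000: 104 days at 3.5% → £1,986,000 × 3.5% × 104/366 = £19,751.4754
July 11 – December 31, 2000: 174 days at 3.1% → £1,986,000 × 3.1% × 174/366 = £29,269.0820
Total = £49,020.5574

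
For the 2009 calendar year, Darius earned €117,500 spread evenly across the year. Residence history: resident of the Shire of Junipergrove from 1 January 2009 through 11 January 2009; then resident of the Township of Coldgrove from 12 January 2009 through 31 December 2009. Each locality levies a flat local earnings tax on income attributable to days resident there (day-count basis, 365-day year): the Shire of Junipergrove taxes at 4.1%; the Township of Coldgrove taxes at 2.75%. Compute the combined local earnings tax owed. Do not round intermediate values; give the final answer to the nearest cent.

€3,279.05

The Shire of Junipergrove, 1 January – 11 January 2009: 11 days → €117,500 × 4.1% × 11/365 = €145.1849
The Township of Coldgrove, 12 January – 31 December 2009: 354 days → €117,500 × 2.75% × 354/365 = €3,133.8699
Total = €3,279.0548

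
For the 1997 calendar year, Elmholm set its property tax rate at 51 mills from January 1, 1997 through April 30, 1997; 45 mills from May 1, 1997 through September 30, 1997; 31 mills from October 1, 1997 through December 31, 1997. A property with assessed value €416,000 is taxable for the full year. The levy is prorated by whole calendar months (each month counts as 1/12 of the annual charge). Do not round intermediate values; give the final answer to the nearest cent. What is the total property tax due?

January 1 – April 30, 1997: 4 months at 51 mills → €416,000 × 5.1% × 4/12 = €7,072.0000
May 1 – September 30, 1997: 5 months at 45 mills → €416,000 × 4.5% × 5/12 = €7,800.0000
October 1 – December 31, 1997: 3 months at 31 mills → €416,000 × 3.1% × 3/12 = €3,224.0000
Total = €18,096.0000

€18,096.00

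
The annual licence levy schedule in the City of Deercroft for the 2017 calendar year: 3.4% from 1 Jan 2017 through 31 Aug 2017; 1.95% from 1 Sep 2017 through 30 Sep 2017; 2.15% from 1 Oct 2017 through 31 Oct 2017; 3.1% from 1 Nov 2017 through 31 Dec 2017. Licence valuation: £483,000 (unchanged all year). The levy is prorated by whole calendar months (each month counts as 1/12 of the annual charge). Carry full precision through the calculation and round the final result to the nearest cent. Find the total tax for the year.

1 Jan – 31 Aug 2017: 8 months at 3.4% → £483,000 × 3.4% × 8/12 = £10,948.0000
1 Sep – 30 Sep 2017: 1 month at 1.95% → £483,000 × 1.95% × 1/12 = £784.8750
1 Oct – 31 Oct 2017: 1 month at 2.15% → £483,000 × 2.15% × 1/12 = £865.3750
1 Nov – 31 Dec 2017: 2 months at 3.1% → £483,000 × 3.1% × 2/12 = £2,495.5000
Total = £15,093.7500

£15,093.75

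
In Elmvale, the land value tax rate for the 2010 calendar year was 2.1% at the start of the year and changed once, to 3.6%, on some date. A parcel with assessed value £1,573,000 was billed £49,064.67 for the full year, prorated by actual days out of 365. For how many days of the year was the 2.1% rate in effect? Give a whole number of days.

Let d = days at the first rate; then 365 − d days at the second rate.
£1,573,000 × [2.1%·d + 3.6%·(365−d)] / 365 = £49,064.67
Solving gives d = 117, so the new rate took effect on 28 April 2010.

117 days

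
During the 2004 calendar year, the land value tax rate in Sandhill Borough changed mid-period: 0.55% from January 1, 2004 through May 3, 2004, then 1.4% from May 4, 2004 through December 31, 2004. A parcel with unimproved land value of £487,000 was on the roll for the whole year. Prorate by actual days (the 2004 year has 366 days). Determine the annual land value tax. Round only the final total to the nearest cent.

£5,415.55

January 1 – May 3, 2004: 124 days at 0.55% → £487,000 × 0.55% × 124/366 = £907.4699
May 4 – December 31, 2004: 242 days at 1.4% → £487,000 × 1.4% × 242/366 = £4,508.0765
Total = £5,415.5464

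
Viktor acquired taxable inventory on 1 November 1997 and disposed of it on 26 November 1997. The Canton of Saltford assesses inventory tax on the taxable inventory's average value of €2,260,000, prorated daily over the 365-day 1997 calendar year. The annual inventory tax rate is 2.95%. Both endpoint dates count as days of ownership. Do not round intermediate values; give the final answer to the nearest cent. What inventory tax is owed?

Days held (1 November – 26 November 1997): 26 out of 365
Tax = €2,260,000 × 2.95% × 26/365 = €4,749.0959

€4,749.10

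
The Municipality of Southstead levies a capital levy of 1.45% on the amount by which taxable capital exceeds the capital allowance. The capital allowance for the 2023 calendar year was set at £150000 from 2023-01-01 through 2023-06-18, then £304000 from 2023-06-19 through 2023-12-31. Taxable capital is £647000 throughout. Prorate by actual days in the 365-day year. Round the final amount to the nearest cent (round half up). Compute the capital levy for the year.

£6007.41

2023-01-01 to 2023-06-18: 169 days, exemption £150000 → (£647000 − £150000) × 1.45% × 169/365 = £3336.7082
2023-06-19 to 2023-12-31: 196 days, exemption £304000 → (£647000 − £304000) × 1.45% × 196/365 = £2670.7014
Total = £6007.4096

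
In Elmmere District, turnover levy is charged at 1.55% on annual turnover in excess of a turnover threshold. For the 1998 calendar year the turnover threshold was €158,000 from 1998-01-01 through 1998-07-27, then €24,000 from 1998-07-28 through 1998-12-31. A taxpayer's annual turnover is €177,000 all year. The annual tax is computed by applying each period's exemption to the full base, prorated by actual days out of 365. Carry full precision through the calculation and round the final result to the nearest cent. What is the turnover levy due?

€1,187.89

1998-01-01 to 1998-07-27: 208 days, exemption €158,000 → (€177,000 − €158,000) × 1.55% × 208/365 = €167.8247
1998-07-28 to 1998-12-31: 157 days, exemption €24,000 → (€177,000 − €24,000) × 1.55% × 157/365 = €1,020.0699
Total = €1,187.8945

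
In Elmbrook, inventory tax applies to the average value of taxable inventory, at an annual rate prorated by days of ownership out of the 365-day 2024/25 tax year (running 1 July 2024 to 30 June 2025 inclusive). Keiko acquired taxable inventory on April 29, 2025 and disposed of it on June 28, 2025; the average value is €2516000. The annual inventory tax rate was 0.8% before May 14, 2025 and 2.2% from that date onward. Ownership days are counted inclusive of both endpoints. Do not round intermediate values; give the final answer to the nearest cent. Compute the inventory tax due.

€7803.05

April 29 – May 13, 2025: 15 days at 0.8% → €2516000 × 0.8% × 15/365 = €827.1781
May 14 – June 28, 2025: 46 days at 2.2% → €2516000 × 2.2% × 46/365 = €6975.8685
Total = €7803.0466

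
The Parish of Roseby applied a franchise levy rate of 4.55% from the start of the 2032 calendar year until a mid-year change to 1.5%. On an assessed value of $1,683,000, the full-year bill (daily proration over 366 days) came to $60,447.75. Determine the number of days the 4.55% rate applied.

Let d = days at the first rate; then 366 − d days at the second rate.
$1,683,000 × [4.55%·d + 1.5%·(366−d)] / 366 = $60,447.75
Solving gives d = 251, so the new rate took effect on 8 Sep 2032.

251 days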